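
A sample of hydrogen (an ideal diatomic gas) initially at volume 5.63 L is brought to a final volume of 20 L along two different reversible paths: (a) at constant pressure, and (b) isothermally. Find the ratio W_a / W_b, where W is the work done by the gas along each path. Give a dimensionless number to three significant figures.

W_a / W_b ≈ 2.01

Path (a) isobaric: W = P₁(V₂ − V₁) → W_a/(P₁V₁) = 2.552.
Path (b) isothermal: W = P₁V₁ ln(V₂/V₁) → W_b/(P₁V₁) = 1.268.
W_a / W_b = 2.552 / 1.268 = 2.014.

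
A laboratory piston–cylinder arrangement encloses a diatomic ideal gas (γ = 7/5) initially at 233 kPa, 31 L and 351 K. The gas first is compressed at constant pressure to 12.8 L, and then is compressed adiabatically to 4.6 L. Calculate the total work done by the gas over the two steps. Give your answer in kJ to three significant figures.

W_total ≈ -8.01 kJ

Step 1 (isobaric): W = PΔV = (233 kPa)(12.8 − 31 L) = -4241 J.
After step 1: P = 233 kPa, V = 12.8 L, T = 144.9 K.
Step 2 (adiabatic): W = (P₁V₁ − P₂V₂)/(γ−1) = (2982 − 4491)/0.4 = -3772 J.
W_total = -4241 − 3772 = -8012 J.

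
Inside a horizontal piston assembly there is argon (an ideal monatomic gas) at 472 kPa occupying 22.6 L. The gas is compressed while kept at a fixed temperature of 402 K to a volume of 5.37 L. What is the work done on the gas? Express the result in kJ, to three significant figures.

W ≈ 15.3 kJ

Isothermal: W = nRT ln(V₂/V₁) = P₁V₁ ln(V₂/V₁).
P₁V₁ = (472 kPa)(22.6 L) = 10667 J.
W = 10667 × ln(5.37/22.6) = 10667 × -1.437
W_by_gas = -15330 J; work on gas = −W_by = 15330 J.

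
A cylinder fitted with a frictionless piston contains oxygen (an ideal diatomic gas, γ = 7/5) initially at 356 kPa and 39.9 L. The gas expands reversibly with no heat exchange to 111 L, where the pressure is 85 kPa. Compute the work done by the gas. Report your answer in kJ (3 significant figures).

W ≈ 11.9 kJ

Adiabatic: W = (P₁V₁ − P₂V₂)/(γ − 1) with γ = 7/5.
P₁V₁ = 14204 J, P₂V₂ = 9435 J.
W = (14204 − 9435) / 0.4 = 11924 J.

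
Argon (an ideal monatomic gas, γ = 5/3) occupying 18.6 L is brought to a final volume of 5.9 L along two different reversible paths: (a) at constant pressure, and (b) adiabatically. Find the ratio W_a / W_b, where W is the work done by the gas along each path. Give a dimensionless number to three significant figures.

W_a / W_b ≈ 0.396

Path (a) isobaric: W = P₁(V₂ − V₁) → W_a/(P₁V₁) = -0.6828.
Path (b) adiabatic: W = P₁V₁(1 − (V₁/V₂)^(γ−1))/(γ−1) → W_b/(P₁V₁) = -1.725.
W_a / W_b = -0.6828 / -1.725 = 0.3958.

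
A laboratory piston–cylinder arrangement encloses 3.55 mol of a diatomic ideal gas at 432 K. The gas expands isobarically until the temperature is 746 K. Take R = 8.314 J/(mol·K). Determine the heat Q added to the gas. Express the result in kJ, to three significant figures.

Q ≈ 32.4 kJ

Isobaric: W = nRΔT = (3.55)(8.314)(314) = 9268 J.
ΔU = nCᵥΔT with Cᵥ = 5R/2: ΔU = (3.55)(20.79)(314) = 23169 J.
Q = ΔU + W = 23169 + 9268 = 32437 J.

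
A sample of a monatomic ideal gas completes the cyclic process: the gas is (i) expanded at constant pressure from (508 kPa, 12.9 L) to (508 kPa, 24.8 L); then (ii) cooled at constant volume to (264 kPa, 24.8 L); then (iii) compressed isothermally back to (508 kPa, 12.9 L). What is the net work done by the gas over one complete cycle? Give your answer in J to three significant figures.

W_net ≈ 1770 J

Leg (i): W = PΔV = (508)(24.8 − 12.9) = 6045 J.
Leg (ii): W = 0.
Leg (iii): W = PᵢVᵢ ln(V_f/Vᵢ) = (6547) ln(12.9/24.8) = -4279 J.
W_net = 6045 − 4279 = 1766 J.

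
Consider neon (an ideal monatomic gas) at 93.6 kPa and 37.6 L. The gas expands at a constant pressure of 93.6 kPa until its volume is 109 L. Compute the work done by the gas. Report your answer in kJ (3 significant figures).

W ≈ 6.68 kJ

Isobaric: W = P ΔV.
W = (93.6 kPa)(109 − 37.6 L) = (93.6)(71.4) = 6683 J.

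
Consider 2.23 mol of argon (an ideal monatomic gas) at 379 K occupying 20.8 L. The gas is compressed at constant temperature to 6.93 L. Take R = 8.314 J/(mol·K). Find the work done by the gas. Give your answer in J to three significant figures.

W ≈ -7720 J

Isothermal: W = nRT ln(V₂/V₁).
W = (2.23)(8.314)(379) × ln(6.93/20.8)
  = 7027 × -1.099
W_by_gas = -7723 J.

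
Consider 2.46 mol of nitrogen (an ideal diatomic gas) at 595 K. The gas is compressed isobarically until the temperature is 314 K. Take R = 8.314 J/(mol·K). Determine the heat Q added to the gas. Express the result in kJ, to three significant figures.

Isobaric: W = nRΔT = (2.46)(8.314)(-281) = -5747 J.
ΔU = nCᵥΔT with Cᵥ = 5R/2: ΔU = (2.46)(20.79)(-281) = -14368 J.
Q = ΔU + W = -14368 − 5747 = -20115 J.

Q ≈ -20.1 kJ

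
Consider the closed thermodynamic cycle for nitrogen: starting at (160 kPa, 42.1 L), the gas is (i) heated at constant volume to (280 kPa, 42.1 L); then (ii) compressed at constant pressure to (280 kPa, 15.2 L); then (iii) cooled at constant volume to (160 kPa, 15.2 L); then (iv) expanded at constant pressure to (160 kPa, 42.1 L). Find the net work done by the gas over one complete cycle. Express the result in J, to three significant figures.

Constant-volume legs do no work.
W(ii) = (280)(15.2 − 42.1) = -7532 J; W(iv) = (160)(42.1 − 15.2) = 4304 J.
W_net = -7532 + 4304 = -3228 J (the counter-clockwise enclosed area).

W_net ≈ -3230 J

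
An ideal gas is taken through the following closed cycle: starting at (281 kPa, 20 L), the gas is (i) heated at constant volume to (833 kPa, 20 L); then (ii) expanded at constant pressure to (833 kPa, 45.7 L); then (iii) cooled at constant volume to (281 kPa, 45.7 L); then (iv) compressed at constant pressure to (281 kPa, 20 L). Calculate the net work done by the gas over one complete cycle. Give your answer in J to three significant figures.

W_net ≈ 14200 J

Constant-volume legs do no work.
W(ii) = (833)(45.7 − 20) = 21408 J; W(iv) = (281)(20 − 45.7) = -7222 J.
W_net = 21408 − 7222 = 14186 J (the clockwise enclosed area).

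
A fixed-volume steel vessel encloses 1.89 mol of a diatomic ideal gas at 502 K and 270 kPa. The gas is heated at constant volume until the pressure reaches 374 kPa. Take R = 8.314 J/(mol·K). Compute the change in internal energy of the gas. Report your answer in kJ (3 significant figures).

ΔU ≈ 7.60 kJ

Constant volume ⇒ W = 0, so Q = ΔU = nCᵥΔT with Cᵥ = 5R/2 = 20.79 J/(mol·K).
At constant V, T₂/T₁ = P₂/P₁ ⇒ ΔT = T₁(P₂/P₁ − 1) = 502·(374/270 − 1) = 193.4 K.
ΔU = (1.89)(20.79)(193.4) = 7596 J.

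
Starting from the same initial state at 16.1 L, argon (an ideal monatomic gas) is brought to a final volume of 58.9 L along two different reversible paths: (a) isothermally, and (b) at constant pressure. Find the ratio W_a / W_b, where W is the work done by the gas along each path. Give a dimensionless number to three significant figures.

Path (a) isothermal: W = P₁V₁ ln(V₂/V₁) → W_a/(P₁V₁) = 1.297.
Path (b) isobaric: W = P₁(V₂ − V₁) → W_b/(P₁V₁) = 2.658.
W_a / W_b = 1.297 / 2.658 = 0.4879.

W_a / W_b ≈ 0.488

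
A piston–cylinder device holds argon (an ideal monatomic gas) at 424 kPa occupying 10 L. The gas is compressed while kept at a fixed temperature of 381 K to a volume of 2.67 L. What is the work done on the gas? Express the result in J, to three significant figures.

Isothermal: W = nRT ln(V₂/V₁) = P₁V₁ ln(V₂/V₁).
P₁V₁ = (424 kPa)(10 L) = 4240 J.
W = 4240 × ln(2.67/10) = 4240 × -1.321
W_by_gas = -5599 J; work on gas = −W_by = 5599 J.

W ≈ 5600 J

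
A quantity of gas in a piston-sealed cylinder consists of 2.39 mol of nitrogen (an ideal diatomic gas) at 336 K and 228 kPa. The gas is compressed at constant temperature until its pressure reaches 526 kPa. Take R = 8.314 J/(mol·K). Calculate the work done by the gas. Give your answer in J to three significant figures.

Isothermal process: W = nRT ln(V₂/V₁) = nRT ln(P₁/P₂).
W = (2.39)(8.314)(336) × ln(228/526)
  = 6676 × ln(0.4335) = 6676 × -0.836
W_by_gas = -5581 J.

W ≈ -5580 J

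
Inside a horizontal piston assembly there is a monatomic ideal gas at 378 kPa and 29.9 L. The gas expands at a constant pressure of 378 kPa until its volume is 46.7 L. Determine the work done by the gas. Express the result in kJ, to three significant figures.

Isobaric: W = P ΔV.
W = (378 kPa)(46.7 − 29.9 L) = (378)(16.8) = 6350 J.

W ≈ 6.35 kJ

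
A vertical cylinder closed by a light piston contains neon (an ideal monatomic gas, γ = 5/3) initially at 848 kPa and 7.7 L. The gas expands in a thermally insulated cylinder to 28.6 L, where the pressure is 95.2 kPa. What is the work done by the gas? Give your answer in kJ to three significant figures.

W ≈ 5.71 kJ

Adiabatic: W = (P₁V₁ − P₂V₂)/(γ − 1) with γ = 5/3.
P₁V₁ = 6530 J, P₂V₂ = 2723 J.
W = (6530 − 2723) / 0.6667 = 5710 J.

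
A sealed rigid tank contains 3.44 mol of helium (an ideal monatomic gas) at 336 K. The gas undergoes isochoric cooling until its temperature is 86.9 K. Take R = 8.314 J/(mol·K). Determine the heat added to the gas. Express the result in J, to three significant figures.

Constant volume ⇒ W = 0, so Q = ΔU = nCᵥΔT with Cᵥ = 3R/2 = 12.47 J/(mol·K).
ΔU = (3.44)(12.47)(86.9 − 336) = -10686 J.

Q ≈ -10700 J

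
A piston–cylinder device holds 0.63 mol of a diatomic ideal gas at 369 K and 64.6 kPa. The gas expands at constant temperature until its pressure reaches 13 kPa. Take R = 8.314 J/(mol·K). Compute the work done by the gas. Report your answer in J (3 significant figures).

Isothermal process: W = nRT ln(V₂/V₁) = nRT ln(P₁/P₂).
W = (0.63)(8.314)(369) × ln(64.6/13)
  = 1933 × ln(4.969) = 1933 × 1.603
W_by_gas = 3099 J.

W ≈ 3100 J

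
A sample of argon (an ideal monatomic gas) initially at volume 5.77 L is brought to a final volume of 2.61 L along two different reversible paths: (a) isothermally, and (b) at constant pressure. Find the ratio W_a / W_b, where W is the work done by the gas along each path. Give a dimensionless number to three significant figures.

Path (a) isothermal: W = P₁V₁ ln(V₂/V₁) → W_a/(P₁V₁) = -0.7933.
Path (b) isobaric: W = P₁(V₂ − V₁) → W_b/(P₁V₁) = -0.5477.
W_a / W_b = -0.7933 / -0.5477 = 1.449.

W_a / W_b ≈ 1.45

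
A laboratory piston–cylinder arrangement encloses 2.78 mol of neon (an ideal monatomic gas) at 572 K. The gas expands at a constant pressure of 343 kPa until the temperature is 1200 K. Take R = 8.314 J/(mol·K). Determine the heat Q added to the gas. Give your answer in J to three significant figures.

Isobaric: W = nRΔT = (2.78)(8.314)(628) = 14515 J.
ΔU = nCᵥΔT with Cᵥ = 3R/2: ΔU = (2.78)(12.47)(628) = 21772 J.
Q = ΔU + W = 21772 + 14515 = 36287 J.

Q ≈ 36300 J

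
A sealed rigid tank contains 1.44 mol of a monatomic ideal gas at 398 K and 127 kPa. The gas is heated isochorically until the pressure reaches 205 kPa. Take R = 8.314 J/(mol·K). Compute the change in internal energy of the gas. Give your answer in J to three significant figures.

Constant volume ⇒ W = 0, so Q = ΔU = nCᵥΔT with Cᵥ = 3R/2 = 12.47 J/(mol·K).
At constant V, T₂/T₁ = P₂/P₁ ⇒ ΔT = T₁(P₂/P₁ − 1) = 398·(205/127 − 1) = 244.4 K.
ΔU = (1.44)(12.47)(244.4) = 4390 J.

ΔU ≈ 4390 J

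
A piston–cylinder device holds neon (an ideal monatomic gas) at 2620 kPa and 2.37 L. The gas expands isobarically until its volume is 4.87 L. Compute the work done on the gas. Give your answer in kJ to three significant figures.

W ≈ -6.55 kJ

Isobaric: W = P ΔV.
W = (2620 kPa)(4.87 − 2.37 L) = (2620)(2.5) = 6550 J.
Work on gas = −W_by = -6550 J.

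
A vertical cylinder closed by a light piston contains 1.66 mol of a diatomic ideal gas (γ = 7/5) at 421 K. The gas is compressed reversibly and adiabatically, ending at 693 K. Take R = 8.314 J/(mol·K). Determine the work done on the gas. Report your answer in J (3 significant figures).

W ≈ 9380 J

Adiabatic ⇒ Q = 0, so W_by = −ΔU = nCᵥ(T₁ − T₂).
Cᵥ = 5R/2 = 20.79 J/(mol·K).
W = (1.66)(20.79)(421 − 693) = -9385 J.
Work on gas = −W_by = 9385 J.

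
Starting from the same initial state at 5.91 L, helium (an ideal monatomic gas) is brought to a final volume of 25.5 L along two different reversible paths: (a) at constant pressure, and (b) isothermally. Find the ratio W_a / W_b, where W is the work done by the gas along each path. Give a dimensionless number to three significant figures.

Path (a) isobaric: W = P₁(V₂ − V₁) → W_a/(P₁V₁) = 3.315.
Path (b) isothermal: W = P₁V₁ ln(V₂/V₁) → W_b/(P₁V₁) = 1.462.
W_a / W_b = 3.315 / 1.462 = 2.267.

W_a / W_b ≈ 2.27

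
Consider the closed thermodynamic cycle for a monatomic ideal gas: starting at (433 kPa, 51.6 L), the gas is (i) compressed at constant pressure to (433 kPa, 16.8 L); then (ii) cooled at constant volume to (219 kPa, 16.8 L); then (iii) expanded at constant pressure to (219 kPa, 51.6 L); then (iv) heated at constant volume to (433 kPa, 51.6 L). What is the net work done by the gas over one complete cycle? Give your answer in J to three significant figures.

Constant-volume legs do no work.
W(i) = (433)(16.8 − 51.6) = -15068 J; W(iii) = (219)(51.6 − 16.8) = 7621 J.
W_net = -15068 + 7621 = -7447 J (the counter-clockwise enclosed area).

W_net ≈ -7450 J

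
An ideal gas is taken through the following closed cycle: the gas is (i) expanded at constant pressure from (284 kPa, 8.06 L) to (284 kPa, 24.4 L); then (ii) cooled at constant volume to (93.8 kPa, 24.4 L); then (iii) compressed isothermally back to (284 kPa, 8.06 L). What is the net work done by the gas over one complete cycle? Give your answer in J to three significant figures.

Leg (i): W = PΔV = (284)(24.4 − 8.06) = 4641 J.
Leg (ii): W = 0.
Leg (iii): W = PᵢVᵢ ln(V_f/Vᵢ) = (2289) ln(8.06/24.4) = -2535 J.
W_net = 4641 − 2535 = 2105 J.

W_net ≈ 2110 J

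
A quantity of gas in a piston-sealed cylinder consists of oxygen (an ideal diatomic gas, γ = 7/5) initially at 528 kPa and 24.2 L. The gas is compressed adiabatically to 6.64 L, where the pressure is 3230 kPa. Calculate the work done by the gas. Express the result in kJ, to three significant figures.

W ≈ -21.7 kJ

Adiabatic: W = (P₁V₁ − P₂V₂)/(γ − 1) with γ = 7/5.
P₁V₁ = 12778 J, P₂V₂ = 21447 J.
W = (12778 − 21447) / 0.4 = -21674 J.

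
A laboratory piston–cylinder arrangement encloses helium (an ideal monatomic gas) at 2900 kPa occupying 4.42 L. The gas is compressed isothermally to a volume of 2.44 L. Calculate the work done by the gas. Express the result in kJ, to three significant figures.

W ≈ -7.62 kJ

Isothermal: W = nRT ln(V₂/V₁) = P₁V₁ ln(V₂/V₁).
P₁V₁ = (2900 kPa)(4.42 L) = 12818 J.
W = 12818 × ln(2.44/4.42) = 12818 × -0.5941
W_by_gas = -7616 J.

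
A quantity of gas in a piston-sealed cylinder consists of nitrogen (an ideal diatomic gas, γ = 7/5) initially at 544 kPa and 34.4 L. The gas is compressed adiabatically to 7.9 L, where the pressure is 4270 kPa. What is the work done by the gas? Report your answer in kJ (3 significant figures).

Adiabatic: W = (P₁V₁ − P₂V₂)/(γ − 1) with γ = 7/5.
P₁V₁ = 18714 J, P₂V₂ = 33733 J.
W = (18714 − 33733) / 0.4 = -37549 J.

W ≈ -37.5 kJ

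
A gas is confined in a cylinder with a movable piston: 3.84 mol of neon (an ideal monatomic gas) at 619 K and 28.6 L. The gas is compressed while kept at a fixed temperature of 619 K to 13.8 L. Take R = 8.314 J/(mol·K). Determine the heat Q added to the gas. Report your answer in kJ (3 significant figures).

Q ≈ -14.4 kJ

Isothermal ⇒ ΔU = 0, so Q = W = nRT ln(V₂/V₁).
Q = (3.84)(8.314)(619) ln(13.8/28.6) = 19762 × -0.7287 = -14401 J.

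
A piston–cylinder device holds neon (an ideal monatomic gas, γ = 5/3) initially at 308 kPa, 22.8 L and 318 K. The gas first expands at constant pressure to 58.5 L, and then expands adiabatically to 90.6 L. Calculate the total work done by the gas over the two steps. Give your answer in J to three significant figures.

W_total ≈ 17800 J

Step 1 (isobaric): W = PΔV = (308 kPa)(58.5 − 22.8 L) = 10996 J.
After step 1: P = 308 kPa, V = 58.5 L, T = 815.9 K.
Step 2 (adiabatic): W = (P₁V₁ − P₂V₂)/(γ−1) = (18018 − 13460)/0.667 = 6836 J.
W_total = 10996 + 6836 = 17832 J.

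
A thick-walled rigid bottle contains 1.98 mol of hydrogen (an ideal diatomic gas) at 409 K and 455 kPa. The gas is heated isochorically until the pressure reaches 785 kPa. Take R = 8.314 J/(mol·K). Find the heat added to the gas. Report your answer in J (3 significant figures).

Constant volume ⇒ W = 0, so Q = ΔU = nCᵥΔT with Cᵥ = 5R/2 = 20.79 J/(mol·K).
At constant V, T₂/T₁ = P₂/P₁ ⇒ ΔT = T₁(P₂/P₁ − 1) = 409·(785/455 − 1) = 296.6 K.
ΔU = (1.98)(20.79)(296.6) = 12208 J.

Q ≈ 12200 J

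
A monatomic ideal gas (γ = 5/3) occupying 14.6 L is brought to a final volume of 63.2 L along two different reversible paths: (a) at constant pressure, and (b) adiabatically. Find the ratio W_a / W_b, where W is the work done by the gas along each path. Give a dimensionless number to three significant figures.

W_a / W_b ≈ 3.56

Path (a) isobaric: W = P₁(V₂ − V₁) → W_a/(P₁V₁) = 3.329.
Path (b) adiabatic: W = P₁V₁(1 − (V₁/V₂)^(γ−1))/(γ−1) → W_b/(P₁V₁) = 0.9353.
W_a / W_b = 3.329 / 0.9353 = 3.559.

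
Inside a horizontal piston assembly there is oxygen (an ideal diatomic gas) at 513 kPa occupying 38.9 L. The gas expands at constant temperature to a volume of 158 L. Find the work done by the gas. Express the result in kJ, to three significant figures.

W ≈ 28.0 kJ

Isothermal: W = nRT ln(V₂/V₁) = P₁V₁ ln(V₂/V₁).
P₁V₁ = (513 kPa)(38.9 L) = 19956 J.
W = 19956 × ln(158/38.9) = 19956 × 1.402
W_by_gas = 27970 J.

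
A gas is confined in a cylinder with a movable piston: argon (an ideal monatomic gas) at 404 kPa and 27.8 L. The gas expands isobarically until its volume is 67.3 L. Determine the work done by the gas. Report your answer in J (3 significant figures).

W ≈ 16000 J

Isobaric: W = P ΔV.
W = (404 kPa)(67.3 − 27.8 L) = (404)(39.5) = 15958 J.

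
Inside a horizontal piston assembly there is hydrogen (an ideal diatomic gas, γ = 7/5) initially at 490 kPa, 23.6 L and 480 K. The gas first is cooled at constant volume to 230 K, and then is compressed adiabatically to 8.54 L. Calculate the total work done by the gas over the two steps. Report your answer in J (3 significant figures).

Step 1 (isochoric): W = 0 (constant volume).
After step 1: P = 234.8 kPa (V unchanged).
Step 2 (adiabatic): W = (P₁V₁ − P₂V₂)/(γ−1) = (5541 − 8321)/0.4 = -6950 J.
W_total = 0 − 6950 = -6950 J.

W_total ≈ -6950 J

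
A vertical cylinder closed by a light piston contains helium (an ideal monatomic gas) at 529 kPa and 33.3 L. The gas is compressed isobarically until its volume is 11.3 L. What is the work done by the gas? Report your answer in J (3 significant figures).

W ≈ -11600 J

Isobaric: W = P ΔV.
W = (529 kPa)(11.3 − 33.3 L) = (529)(-22) = -11638 J.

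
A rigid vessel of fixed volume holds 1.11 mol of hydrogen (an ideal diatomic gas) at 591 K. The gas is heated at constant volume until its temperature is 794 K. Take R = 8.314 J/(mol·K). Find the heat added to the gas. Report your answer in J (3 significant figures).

Q ≈ 4680 J

Constant volume ⇒ W = 0, so Q = ΔU = nCᵥΔT with Cᵥ = 5R/2 = 20.79 J/(mol·K).
ΔU = (1.11)(20.79)(794 − 591) = 4683 J.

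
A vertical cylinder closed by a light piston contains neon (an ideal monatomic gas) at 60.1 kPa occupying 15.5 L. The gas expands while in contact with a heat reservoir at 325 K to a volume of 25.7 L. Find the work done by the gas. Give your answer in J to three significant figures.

W ≈ 471 J

Isothermal: W = nRT ln(V₂/V₁) = P₁V₁ ln(V₂/V₁).
P₁V₁ = (60.1 kPa)(15.5 L) = 931.6 J.
W = 931.6 × ln(25.7/15.5) = 931.6 × 0.5057
W_by_gas = 471 J.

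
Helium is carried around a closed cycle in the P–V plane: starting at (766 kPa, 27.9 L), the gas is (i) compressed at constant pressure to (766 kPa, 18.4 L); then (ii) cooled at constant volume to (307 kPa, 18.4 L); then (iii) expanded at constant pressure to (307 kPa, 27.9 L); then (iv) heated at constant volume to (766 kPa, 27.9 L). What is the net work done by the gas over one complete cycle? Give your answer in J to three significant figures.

Constant-volume legs do no work.
W(i) = (766)(18.4 − 27.9) = -7277 J; W(iii) = (307)(27.9 − 18.4) = 2916 J.
W_net = -7277 + 2916 = -4360 J (the counter-clockwise enclosed area).

W_net ≈ -4360 J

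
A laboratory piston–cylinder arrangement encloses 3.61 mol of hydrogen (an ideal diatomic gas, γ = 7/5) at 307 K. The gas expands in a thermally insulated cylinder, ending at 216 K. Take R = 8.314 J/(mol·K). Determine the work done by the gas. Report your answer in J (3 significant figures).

W ≈ 6830 J

Adiabatic ⇒ Q = 0, so W_by = −ΔU = nCᵥ(T₁ − T₂).
Cᵥ = 5R/2 = 20.79 J/(mol·K).
W = (3.61)(20.79)(307 − 216) = 6828 J.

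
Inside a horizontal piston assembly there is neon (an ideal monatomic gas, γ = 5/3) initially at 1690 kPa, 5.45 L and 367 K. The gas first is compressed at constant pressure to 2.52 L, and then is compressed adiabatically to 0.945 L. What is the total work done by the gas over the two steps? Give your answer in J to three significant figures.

Step 1 (isobaric): W = PΔV = (1690 kPa)(2.52 − 5.45 L) = -4952 J.
After step 1: P = 1690 kPa, V = 2.52 L, T = 169.7 K.
Step 2 (adiabatic): W = (P₁V₁ − P₂V₂)/(γ−1) = (4259 − 8190)/0.667 = -5896 J.
W_total = -4952 − 5896 = -10848 J.

W_total ≈ -10800 J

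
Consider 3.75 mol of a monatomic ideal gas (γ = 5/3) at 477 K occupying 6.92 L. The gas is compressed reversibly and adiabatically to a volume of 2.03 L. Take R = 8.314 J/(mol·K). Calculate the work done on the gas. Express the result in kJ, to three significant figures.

W ≈ 28.2 kJ

Adiabatic: TV^(γ−1) = const with γ = 5/3.
T₂ = T₁ (V₁/V₂)^(γ−1) = 477 × (6.92/2.03)^0.667 = 477 × 2.265 = 1080 K.
W_by = nCᵥ(T₁ − T₂) = (3.75)(12.47)(477 − 1080) = -28220 J.
Work on gas = −W_by = 28220 J.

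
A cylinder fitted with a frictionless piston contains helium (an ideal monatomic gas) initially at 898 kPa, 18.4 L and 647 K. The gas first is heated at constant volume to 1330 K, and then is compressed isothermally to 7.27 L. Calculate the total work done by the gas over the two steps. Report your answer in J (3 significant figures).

W_total ≈ -31500 J

Step 1 (isochoric): W = 0 (constant volume).
After step 1: P = 1846 kPa (V unchanged).
Step 2 (isothermal): W = P₁V₁ ln(V₂/V₁) = (33966) ln(7.27/18.4) = -31540 J.
W_total = 0 − 31540 = -31540 J.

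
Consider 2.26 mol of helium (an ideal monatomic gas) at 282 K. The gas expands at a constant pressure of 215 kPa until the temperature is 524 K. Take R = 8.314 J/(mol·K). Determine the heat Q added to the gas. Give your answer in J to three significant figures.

Q ≈ 11400 J

Isobaric: W = nRΔT = (2.26)(8.314)(242) = 4547 J.
ΔU = nCᵥΔT with Cᵥ = 3R/2: ΔU = (2.26)(12.47)(242) = 6821 J.
Q = ΔU + W = 6821 + 4547 = 11368 J.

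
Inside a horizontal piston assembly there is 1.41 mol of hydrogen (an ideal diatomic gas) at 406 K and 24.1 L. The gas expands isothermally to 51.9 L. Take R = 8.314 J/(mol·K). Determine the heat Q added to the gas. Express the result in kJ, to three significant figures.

Isothermal ⇒ ΔU = 0, so Q = W = nRT ln(V₂/V₁).
Q = (1.41)(8.314)(406) ln(51.9/24.1) = 4759 × 0.7671 = 3651 J.

Q ≈ 3.65 kJ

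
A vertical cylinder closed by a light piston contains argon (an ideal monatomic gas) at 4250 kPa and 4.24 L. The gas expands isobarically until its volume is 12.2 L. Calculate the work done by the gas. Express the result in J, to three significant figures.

Isobaric: W = P ΔV.
W = (4250 kPa)(12.2 − 4.24 L) = (4250)(7.96) = 33830 J.

W ≈ 33800 J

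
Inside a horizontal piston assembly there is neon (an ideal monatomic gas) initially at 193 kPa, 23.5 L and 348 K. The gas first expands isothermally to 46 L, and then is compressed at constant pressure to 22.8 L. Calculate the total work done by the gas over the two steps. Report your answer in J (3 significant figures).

Step 1 (isothermal): W = P₁V₁ ln(V₂/V₁) = (4536) ln(46/23.5) = 3046 J.
After step 1: P = 98.6 kPa, V = 46 L, T = 348 K.
Step 2 (isobaric): W = PΔV = (98.6 kPa)(22.8 − 46 L) = -2287 J.
W_total = 3046 − 2287 = 758.8 J.

W_total ≈ 759 J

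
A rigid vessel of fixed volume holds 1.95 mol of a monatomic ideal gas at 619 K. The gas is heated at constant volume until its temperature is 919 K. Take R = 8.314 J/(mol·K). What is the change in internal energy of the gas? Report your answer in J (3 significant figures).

Constant volume ⇒ W = 0, so Q = ΔU = nCᵥΔT with Cᵥ = 3R/2 = 12.47 J/(mol·K).
ΔU = (1.95)(12.47)(919 − 619) = 7296 J.

ΔU ≈ 7300 J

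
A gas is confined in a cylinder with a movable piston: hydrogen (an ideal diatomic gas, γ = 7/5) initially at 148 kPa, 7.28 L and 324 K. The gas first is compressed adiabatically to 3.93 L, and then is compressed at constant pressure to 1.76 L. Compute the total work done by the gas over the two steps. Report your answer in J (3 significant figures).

W_total ≈ -1510 J

Step 1 (adiabatic): W = (P₁V₁ − P₂V₂)/(γ−1) = (1077 − 1379)/0.4 = -753.3 J.
After step 1: P = 350.8 kPa, V = 3.93 L, T = 414.6 K.
Step 2 (isobaric): W = PΔV = (350.8 kPa)(1.76 − 3.93 L) = -761.3 J.
W_total = -753.3 − 761.3 = -1515 J.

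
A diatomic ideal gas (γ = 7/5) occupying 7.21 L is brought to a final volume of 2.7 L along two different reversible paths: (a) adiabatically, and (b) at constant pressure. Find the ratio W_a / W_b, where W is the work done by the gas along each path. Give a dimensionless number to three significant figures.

Path (a) adiabatic: W = P₁V₁(1 − (V₁/V₂)^(γ−1))/(γ−1) → W_a/(P₁V₁) = -1.203.
Path (b) isobaric: W = P₁(V₂ − V₁) → W_b/(P₁V₁) = -0.6255.
W_a / W_b = -1.203 / -0.6255 = 1.923.

W_a / W_b ≈ 1.92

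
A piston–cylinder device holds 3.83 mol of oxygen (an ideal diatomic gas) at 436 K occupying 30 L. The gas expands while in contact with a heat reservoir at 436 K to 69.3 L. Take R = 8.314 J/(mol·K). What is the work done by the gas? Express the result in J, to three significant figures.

Isothermal: W = nRT ln(V₂/V₁).
W = (3.83)(8.314)(436) × ln(69.3/30)
  = 13883 × 0.8372
W_by_gas = 11624 J.

W ≈ 11600 J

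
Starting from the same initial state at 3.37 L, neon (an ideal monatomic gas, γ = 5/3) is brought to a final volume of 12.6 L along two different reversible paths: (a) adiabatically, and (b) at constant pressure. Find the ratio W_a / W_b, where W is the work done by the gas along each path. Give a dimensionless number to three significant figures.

Path (a) adiabatic: W = P₁V₁(1 − (V₁/V₂)^(γ−1))/(γ−1) → W_a/(P₁V₁) = 0.8773.
Path (b) isobaric: W = P₁(V₂ − V₁) → W_b/(P₁V₁) = 2.739.
W_a / W_b = 0.8773 / 2.739 = 0.3203.

W_a / W_b ≈ 0.320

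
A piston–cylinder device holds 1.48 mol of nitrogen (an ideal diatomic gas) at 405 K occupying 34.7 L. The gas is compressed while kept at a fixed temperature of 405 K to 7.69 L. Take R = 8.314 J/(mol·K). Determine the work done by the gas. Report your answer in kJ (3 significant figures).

Isothermal: W = nRT ln(V₂/V₁).
W = (1.48)(8.314)(405) × ln(7.69/34.7)
  = 4983 × -1.507
W_by_gas = -7509 J.

W ≈ -7.51 kJ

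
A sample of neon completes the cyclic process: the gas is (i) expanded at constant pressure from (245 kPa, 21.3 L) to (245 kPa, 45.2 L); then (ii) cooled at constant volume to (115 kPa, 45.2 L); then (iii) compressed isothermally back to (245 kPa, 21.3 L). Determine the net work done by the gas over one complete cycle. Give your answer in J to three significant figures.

W_net ≈ 1940 J

Leg (i): W = PΔV = (245)(45.2 − 21.3) = 5856 J.
Leg (ii): W = 0.
Leg (iii): W = PᵢVᵢ ln(V_f/Vᵢ) = (5198) ln(21.3/45.2) = -3911 J.
W_net = 5856 − 3911 = 1945 J.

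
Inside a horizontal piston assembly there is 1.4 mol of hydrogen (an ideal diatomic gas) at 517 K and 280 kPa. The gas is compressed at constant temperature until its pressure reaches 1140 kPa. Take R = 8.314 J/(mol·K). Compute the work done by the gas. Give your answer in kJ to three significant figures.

Isothermal process: W = nRT ln(V₂/V₁) = nRT ln(P₁/P₂).
W = (1.4)(8.314)(517) × ln(280/1140)
  = 6018 × ln(0.2456) = 6018 × -1.404
W_by_gas = -8449 J.

W ≈ -8.45 kJ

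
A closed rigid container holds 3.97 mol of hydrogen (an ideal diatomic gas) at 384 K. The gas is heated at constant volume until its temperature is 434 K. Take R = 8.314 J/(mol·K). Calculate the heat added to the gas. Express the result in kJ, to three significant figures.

Q ≈ 4.13 kJ

Constant volume ⇒ W = 0, so Q = ΔU = nCᵥΔT with Cᵥ = 5R/2 = 20.79 J/(mol·K).
ΔU = (3.97)(20.79)(434 − 384) = 4126 J.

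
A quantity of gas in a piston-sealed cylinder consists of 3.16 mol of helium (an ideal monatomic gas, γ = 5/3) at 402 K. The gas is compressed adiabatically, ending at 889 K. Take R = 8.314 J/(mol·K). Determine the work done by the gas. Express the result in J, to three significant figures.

W ≈ -19200 J

Adiabatic ⇒ Q = 0, so W_by = −ΔU = nCᵥ(T₁ − T₂).
Cᵥ = 3R/2 = 12.47 J/(mol·K).
W = (3.16)(12.47)(402 − 889) = -19192 J.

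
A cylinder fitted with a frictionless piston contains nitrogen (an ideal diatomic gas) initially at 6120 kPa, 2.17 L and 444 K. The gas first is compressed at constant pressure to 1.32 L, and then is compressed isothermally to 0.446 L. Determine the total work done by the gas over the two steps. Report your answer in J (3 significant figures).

Step 1 (isobaric): W = PΔV = (6120 kPa)(1.32 − 2.17 L) = -5202 J.
After step 1: P = 6120 kPa, V = 1.32 L, T = 270.1 K.
Step 2 (isothermal): W = P₁V₁ ln(V₂/V₁) = (8078) ln(0.446/1.32) = -8766 J.
W_total = -5202 − 8766 = -13968 J.

W_total ≈ -14000 J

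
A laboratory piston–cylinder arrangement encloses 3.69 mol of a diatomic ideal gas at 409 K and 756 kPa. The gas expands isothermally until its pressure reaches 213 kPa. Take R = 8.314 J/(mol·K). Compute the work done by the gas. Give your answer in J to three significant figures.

W ≈ 15900 J

Isothermal process: W = nRT ln(V₂/V₁) = nRT ln(P₁/P₂).
W = (3.69)(8.314)(409) × ln(756/213)
  = 12548 × ln(3.549) = 12548 × 1.267
W_by_gas = 15895 J.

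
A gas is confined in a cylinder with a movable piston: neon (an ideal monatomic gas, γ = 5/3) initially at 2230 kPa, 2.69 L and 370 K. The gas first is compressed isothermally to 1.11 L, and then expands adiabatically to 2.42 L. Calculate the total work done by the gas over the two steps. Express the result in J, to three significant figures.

W_total ≈ -1660 J

Step 1 (isothermal): W = P₁V₁ ln(V₂/V₁) = (5999) ln(1.11/2.69) = -5310 J.
After step 1: P = 5404 kPa, V = 1.11 L, T = 370 K.
Step 2 (adiabatic): W = (P₁V₁ − P₂V₂)/(γ−1) = (5999 − 3568)/0.667 = 3646 J.
W_total = -5310 + 3646 = -1664 J.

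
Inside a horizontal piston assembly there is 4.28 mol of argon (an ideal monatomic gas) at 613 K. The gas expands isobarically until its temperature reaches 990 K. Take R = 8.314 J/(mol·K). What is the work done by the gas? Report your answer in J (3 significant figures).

Isobaric: W = P ΔV = nR ΔT.
W = (4.28)(8.314)(990 − 613) = 13415 J.

W ≈ 13400 J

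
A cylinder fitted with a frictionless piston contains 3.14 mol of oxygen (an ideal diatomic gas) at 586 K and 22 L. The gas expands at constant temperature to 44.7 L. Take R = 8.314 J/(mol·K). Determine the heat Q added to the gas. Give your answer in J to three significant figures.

Q ≈ 10800 J

Isothermal ⇒ ΔU = 0, so Q = W = nRT ln(V₂/V₁).
Q = (3.14)(8.314)(586) ln(44.7/22) = 15298 × 0.7089 = 10845 J.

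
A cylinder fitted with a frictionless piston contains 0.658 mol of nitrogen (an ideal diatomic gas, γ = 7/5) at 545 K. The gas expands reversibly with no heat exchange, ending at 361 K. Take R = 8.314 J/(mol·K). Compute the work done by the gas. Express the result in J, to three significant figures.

Adiabatic ⇒ Q = 0, so W_by = −ΔU = nCᵥ(T₁ − T₂).
Cᵥ = 5R/2 = 20.79 J/(mol·K).
W = (0.658)(20.79)(545 − 361) = 2516 J.

W ≈ 2520 J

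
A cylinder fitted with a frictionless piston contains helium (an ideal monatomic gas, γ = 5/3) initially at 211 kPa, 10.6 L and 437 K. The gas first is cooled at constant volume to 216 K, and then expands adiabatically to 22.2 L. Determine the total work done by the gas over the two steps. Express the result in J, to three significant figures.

W_total ≈ 645 J

Step 1 (isochoric): W = 0 (constant volume).
After step 1: P = 104.3 kPa (V unchanged).
Step 2 (adiabatic): W = (P₁V₁ − P₂V₂)/(γ−1) = (1106 − 675.4)/0.667 = 645.2 J.
W_total = 0 + 645.2 = 645.2 J.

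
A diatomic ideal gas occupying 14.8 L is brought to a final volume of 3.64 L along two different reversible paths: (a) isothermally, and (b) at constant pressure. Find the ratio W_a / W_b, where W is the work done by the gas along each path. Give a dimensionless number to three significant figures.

W_a / W_b ≈ 1.86

Path (a) isothermal: W = P₁V₁ ln(V₂/V₁) → W_a/(P₁V₁) = -1.403.
Path (b) isobaric: W = P₁(V₂ − V₁) → W_b/(P₁V₁) = -0.7541.
W_a / W_b = -1.403 / -0.7541 = 1.86.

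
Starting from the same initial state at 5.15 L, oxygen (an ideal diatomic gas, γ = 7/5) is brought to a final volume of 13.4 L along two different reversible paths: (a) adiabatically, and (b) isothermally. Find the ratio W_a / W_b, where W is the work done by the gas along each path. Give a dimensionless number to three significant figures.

W_a / W_b ≈ 0.831

Path (a) adiabatic: W = P₁V₁(1 − (V₁/V₂)^(γ−1))/(γ−1) → W_a/(P₁V₁) = 0.7946.
Path (b) isothermal: W = P₁V₁ ln(V₂/V₁) → W_b/(P₁V₁) = 0.9563.
W_a / W_b = 0.7946 / 0.9563 = 0.831.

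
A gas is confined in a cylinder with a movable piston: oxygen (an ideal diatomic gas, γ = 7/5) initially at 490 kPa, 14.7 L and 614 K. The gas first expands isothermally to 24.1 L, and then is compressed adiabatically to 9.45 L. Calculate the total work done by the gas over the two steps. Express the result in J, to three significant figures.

W_total ≈ -4620 J

Step 1 (isothermal): W = P₁V₁ ln(V₂/V₁) = (7203) ln(24.1/14.7) = 3561 J.
After step 1: P = 298.9 kPa, V = 24.1 L, T = 614 K.
Step 2 (adiabatic): W = (P₁V₁ − P₂V₂)/(γ−1) = (7203 − 10475)/0.4 = -8180 J.
W_total = 3561 − 8180 = -4619 J.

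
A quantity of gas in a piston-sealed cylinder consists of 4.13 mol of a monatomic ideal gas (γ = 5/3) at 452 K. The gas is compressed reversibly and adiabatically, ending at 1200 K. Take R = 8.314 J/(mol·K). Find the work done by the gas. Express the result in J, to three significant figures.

W ≈ -38500 J

Adiabatic ⇒ Q = 0, so W_by = −ΔU = nCᵥ(T₁ − T₂).
Cᵥ = 3R/2 = 12.47 J/(mol·K).
W = (4.13)(12.47)(452 − 1200) = -38526 J.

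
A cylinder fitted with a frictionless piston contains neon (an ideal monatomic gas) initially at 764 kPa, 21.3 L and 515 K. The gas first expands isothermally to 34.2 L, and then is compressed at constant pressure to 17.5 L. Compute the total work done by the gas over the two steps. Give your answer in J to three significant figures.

W_total ≈ -241 J

Step 1 (isothermal): W = P₁V₁ ln(V₂/V₁) = (16273) ln(34.2/21.3) = 7706 J.
After step 1: P = 475.8 kPa, V = 34.2 L, T = 515 K.
Step 2 (isobaric): W = PΔV = (475.8 kPa)(17.5 − 34.2 L) = -7946 J.
W_total = 7706 − 7946 = -240.6 J.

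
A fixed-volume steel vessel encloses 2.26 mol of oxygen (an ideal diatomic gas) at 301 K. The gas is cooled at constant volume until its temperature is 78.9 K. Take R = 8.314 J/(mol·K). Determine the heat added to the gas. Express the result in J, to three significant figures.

Q ≈ -10400 J

Constant volume ⇒ W = 0, so Q = ΔU = nCᵥΔT with Cᵥ = 5R/2 = 20.79 J/(mol·K).
ΔU = (2.26)(20.79)(78.9 − 301) = -10433 J.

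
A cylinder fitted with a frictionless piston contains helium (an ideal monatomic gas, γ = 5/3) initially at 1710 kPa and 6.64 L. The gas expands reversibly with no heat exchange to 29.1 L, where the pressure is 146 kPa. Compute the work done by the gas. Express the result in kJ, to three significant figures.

Adiabatic: W = (P₁V₁ − P₂V₂)/(γ − 1) with γ = 5/3.
P₁V₁ = 11354 J, P₂V₂ = 4249 J.
W = (11354 − 4249) / 0.6667 = 10659 J.

W ≈ 10.7 kJ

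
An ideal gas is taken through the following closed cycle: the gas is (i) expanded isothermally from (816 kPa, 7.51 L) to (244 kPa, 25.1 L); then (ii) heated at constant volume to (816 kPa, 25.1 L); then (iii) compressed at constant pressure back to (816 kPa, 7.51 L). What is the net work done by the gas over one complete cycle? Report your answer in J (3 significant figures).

Leg (i): W = PᵢVᵢ ln(V_f/Vᵢ) = (6128) ln(25.1/7.51) = 7394 J.
Leg (ii): W = 0.
Leg (iii): W = PΔV = (816)(7.51 − 25.1) = -14353 J.
W_net = 7394 − 14353 = -6959 J.

W_net ≈ -6960 J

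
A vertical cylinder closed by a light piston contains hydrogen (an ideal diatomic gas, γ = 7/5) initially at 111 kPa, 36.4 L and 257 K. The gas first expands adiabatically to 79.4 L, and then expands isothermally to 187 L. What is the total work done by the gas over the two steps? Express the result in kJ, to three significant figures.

Step 1 (adiabatic): W = (P₁V₁ − P₂V₂)/(γ−1) = (4040 − 2958)/0.4 = 2707 J.
After step 1: P = 37.25 kPa, V = 79.4 L, T = 188.1 K.
Step 2 (isothermal): W = P₁V₁ ln(V₂/V₁) = (2958) ln(187/79.4) = 2533 J.
W_total = 2707 + 2533 = 5241 J.

W_total ≈ 5.24 kJ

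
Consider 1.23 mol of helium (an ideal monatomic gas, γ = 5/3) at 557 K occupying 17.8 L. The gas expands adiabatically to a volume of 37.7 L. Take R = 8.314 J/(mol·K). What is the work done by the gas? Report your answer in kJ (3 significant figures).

W ≈ 3.36 kJ

Adiabatic: TV^(γ−1) = const with γ = 5/3.
T₂ = T₁ (V₁/V₂)^(γ−1) = 557 × (17.8/37.7)^0.667 = 557 × 0.6063 = 337.7 K.
W_by = nCᵥ(T₁ − T₂) = (1.23)(12.47)(557 − 337.7) = 3363 J.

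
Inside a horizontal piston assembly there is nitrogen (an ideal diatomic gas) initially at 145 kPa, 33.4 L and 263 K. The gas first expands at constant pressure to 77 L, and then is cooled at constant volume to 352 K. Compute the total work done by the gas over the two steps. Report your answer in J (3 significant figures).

W_total ≈ 6320 J

Step 1 (isobaric): W = PΔV = (145 kPa)(77 − 33.4 L) = 6322 J.
Step 2 (isochoric): W = 0 (constant volume).
W_total = 6322 + 0 = 6322 J.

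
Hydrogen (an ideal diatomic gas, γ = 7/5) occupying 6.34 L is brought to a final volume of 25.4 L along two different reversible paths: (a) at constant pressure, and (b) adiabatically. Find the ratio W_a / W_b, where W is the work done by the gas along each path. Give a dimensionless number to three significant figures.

Path (a) isobaric: W = P₁(V₂ − V₁) → W_a/(P₁V₁) = 3.006.
Path (b) adiabatic: W = P₁V₁(1 − (V₁/V₂)^(γ−1))/(γ−1) → W_b/(P₁V₁) = 1.065.
W_a / W_b = 3.006 / 1.065 = 2.823.

W_a / W_b ≈ 2.82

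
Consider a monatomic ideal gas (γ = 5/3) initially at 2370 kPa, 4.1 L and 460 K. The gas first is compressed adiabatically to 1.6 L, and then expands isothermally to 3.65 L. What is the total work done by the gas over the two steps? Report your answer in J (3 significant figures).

Step 1 (adiabatic): W = (P₁V₁ − P₂V₂)/(γ−1) = (9717 − 18196)/0.667 = -12718 J.
After step 1: P = 11372 kPa, V = 1.6 L, T = 861.4 K.
Step 2 (isothermal): W = P₁V₁ ln(V₂/V₁) = (18196) ln(3.65/1.6) = 15007 J.
W_total = -12718 + 15007 = 2288 J.

W_total ≈ 2290 J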